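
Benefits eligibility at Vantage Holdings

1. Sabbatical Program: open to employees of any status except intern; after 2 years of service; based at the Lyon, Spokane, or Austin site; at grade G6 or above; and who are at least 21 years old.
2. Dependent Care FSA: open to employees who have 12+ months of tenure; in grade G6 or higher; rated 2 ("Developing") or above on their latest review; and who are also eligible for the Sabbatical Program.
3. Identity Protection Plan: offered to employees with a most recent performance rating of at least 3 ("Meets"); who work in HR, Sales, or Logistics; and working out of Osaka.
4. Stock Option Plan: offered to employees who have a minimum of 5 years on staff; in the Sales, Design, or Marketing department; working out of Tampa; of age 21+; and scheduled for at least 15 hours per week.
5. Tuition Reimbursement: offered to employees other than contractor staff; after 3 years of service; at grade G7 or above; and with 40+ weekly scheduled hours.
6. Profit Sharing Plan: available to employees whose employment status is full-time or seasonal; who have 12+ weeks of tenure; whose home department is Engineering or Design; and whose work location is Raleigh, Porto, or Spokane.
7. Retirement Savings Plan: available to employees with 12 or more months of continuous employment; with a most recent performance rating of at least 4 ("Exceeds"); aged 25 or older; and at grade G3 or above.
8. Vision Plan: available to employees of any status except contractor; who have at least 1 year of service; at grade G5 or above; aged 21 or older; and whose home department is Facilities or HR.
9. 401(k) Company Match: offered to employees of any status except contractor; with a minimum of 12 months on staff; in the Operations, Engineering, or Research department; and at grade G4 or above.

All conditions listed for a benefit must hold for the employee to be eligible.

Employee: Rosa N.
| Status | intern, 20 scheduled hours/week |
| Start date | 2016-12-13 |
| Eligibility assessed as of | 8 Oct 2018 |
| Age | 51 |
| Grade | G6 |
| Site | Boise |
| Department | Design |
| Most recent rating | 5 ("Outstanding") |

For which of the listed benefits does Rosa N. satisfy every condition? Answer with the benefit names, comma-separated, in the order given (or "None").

Retirement Savings Plan

Service from 2016-12-13 to 8 Oct 2018: 664 days.
Sabbatical Program — status intern ✗ (excluded) → not eligible.
Dependent Care FSA — service 664 days ≥ 12 months (≈360 days) ✓; grade G6 ≥ G6 ✓; rating 5 ≥ 2 ✓; not eligible for Sabbatical Program ✗ → not eligible.
Identity Protection Plan — rating 5 ≥ 3 ✓; dept Design ✗ → not eligible.
Stock Option Plan — service 664 days < 5 years (≈1825 days) ✗ → not eligible.
Tuition Reimbursement — status intern ✓ (not excluded); service 664 days < 3 years (≈1095 days) ✗ → not eligible.
Profit Sharing Plan — status intern ✗ (requires full-time or seasonal) → not eligible.
Retirement Savings Plan — service 664 days ≥ 12 months (≈360 days) ✓; rating 5 ≥ 4 ✓; age 51 ≥ 25 ✓; grade G6 ≥ G3 ✓ → eligible.
Vision Plan — status intern ✓ (not excluded); service 664 days ≥ 1 year (≈365 days) ✓; grade G6 ≥ G5 ✓; age 51 ≥ 21 ✓; dept Design ✗ → not eligible.
401(k) Company Match — status intern ✓ (not excluded); service 664 days ≥ 12 months (≈360 days) ✓; dept Design ✗ → not eligible.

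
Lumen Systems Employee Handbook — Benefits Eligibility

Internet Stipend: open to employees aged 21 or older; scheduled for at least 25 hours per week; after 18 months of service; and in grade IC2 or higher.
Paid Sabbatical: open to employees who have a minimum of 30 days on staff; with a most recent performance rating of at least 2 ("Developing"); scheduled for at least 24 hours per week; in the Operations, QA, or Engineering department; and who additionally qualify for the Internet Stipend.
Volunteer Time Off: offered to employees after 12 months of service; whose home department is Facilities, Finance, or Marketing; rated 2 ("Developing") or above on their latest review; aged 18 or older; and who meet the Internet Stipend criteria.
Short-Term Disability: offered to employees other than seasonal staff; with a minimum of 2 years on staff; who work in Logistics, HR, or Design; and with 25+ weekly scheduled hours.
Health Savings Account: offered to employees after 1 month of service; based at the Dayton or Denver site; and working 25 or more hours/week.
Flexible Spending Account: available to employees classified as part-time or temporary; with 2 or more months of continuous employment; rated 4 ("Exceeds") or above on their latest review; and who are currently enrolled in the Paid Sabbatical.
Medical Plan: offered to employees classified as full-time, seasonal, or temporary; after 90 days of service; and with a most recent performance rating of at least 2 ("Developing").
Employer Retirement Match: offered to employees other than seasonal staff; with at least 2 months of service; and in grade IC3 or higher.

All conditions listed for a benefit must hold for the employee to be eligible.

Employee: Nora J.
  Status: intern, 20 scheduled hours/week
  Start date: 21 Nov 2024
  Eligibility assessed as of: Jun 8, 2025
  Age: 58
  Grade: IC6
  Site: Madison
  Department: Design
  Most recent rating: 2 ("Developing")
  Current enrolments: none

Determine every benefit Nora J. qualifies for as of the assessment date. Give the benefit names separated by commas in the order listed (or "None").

Employer Retirement Match

Service from 21 Nov 2024 to Jun 8, 2025: 199 days.
Internet Stipend — age 58 ≥ 21 ✓; 20 hrs/wk < 25 ✗ → not eligible.
Paid Sabbatical — service 199 days ≥ 30 days ✓; rating 2 ≥ 2 ✓; 20 hrs/wk < 24 ✗ → not eligible.
Volunteer Time Off — service 199 days < 12 months (≈360 days) ✗ → not eligible.
Short-Term Disability — status intern ✓ (not excluded); service 199 days < 2 years (≈730 days) ✗ → not eligible.
Health Savings Account — service 199 days ≥ 1 month (≈30 days) ✓; site Madison ✗ (not Dayton or Denver) → not eligible.
Flexible Spending Account — status intern ✗ (requires part-time or temporary) → not eligible.
Medical Plan — status intern ✗ (requires full-time, seasonal, or temporary) → not eligible.
Employer Retirement Match — status intern ✓ (not excluded); service 199 days ≥ 2 months (≈60 days) ✓; grade IC6 ≥ IC3 ✓ → eligible.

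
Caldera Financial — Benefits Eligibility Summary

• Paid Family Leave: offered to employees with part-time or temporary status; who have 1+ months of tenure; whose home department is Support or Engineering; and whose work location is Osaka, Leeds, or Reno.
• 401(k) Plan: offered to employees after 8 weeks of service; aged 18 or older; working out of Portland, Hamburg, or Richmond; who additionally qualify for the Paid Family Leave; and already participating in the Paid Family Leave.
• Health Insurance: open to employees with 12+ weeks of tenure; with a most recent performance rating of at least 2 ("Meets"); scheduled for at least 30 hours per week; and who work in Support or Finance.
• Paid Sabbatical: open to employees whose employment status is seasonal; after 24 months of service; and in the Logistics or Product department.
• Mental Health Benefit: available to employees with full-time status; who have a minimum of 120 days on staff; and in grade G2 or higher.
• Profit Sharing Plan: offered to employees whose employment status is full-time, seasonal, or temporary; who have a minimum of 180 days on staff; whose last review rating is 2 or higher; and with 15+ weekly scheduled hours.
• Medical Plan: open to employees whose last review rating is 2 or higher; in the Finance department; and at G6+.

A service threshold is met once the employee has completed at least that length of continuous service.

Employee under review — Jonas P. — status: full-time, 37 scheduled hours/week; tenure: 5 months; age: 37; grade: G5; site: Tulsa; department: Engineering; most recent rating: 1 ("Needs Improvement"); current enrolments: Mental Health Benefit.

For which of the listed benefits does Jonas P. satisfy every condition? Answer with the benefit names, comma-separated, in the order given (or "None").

Paid Family Leave — status full-time ✗ (requires part-time or temporary) → not eligible.
401(k) Plan — service 5 months ≥ 8 weeks (≈56 days) ✓; age 37 ≥ 18 ✓; site Tulsa ✗ (not Portland, Hamburg, or Richmond) → not eligible.
Health Insurance — service 5 months ≥ 12 weeks (≈84 days) ✓; rating 1 < 2 ✗ → not eligible.
Paid Sabbatical — status full-time ✗ (requires seasonal) → not eligible.
Mental Health Benefit — status full-time ✓; service 5 months ≥ 120 days ✓; grade G5 ≥ G2 ✓ → eligible.
Profit Sharing Plan — status full-time ✓; service 5 months < 180 days ✗ → not eligible.
Medical Plan — rating 1 < 2 ✗ → not eligible.

Mental Health Benefit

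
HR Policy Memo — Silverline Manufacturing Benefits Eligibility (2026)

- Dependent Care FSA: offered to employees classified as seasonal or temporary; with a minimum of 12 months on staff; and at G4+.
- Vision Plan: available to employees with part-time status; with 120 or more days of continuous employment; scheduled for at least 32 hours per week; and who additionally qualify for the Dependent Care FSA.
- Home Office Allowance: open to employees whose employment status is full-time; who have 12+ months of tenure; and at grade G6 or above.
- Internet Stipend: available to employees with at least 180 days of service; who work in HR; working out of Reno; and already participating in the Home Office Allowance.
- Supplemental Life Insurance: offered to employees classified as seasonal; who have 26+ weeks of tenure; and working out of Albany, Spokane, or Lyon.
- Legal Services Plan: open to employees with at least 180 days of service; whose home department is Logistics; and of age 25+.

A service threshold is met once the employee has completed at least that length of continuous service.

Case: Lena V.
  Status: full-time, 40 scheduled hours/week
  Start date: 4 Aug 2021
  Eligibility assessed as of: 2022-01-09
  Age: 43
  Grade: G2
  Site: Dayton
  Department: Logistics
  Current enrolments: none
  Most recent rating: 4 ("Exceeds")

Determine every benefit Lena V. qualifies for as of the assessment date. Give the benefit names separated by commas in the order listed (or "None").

Service from 4 Aug 2021 to 2022-01-09: 158 days.
Dependent Care FSA — status full-time ✗ (requires seasonal or temporary) → not eligible.
Vision Plan — status full-time ✗ (requires part-time) → not eligible.
Home Office Allowance — status full-time ✓; service 158 days < 12 months (≈360 days) ✗ → not eligible.
Internet Stipend — service 158 days < 180 days ✗ → not eligible.
Supplemental Life Insurance — status full-time ✗ (requires seasonal) → not eligible.
Legal Services Plan — service 158 days < 180 days ✗ → not eligible.

None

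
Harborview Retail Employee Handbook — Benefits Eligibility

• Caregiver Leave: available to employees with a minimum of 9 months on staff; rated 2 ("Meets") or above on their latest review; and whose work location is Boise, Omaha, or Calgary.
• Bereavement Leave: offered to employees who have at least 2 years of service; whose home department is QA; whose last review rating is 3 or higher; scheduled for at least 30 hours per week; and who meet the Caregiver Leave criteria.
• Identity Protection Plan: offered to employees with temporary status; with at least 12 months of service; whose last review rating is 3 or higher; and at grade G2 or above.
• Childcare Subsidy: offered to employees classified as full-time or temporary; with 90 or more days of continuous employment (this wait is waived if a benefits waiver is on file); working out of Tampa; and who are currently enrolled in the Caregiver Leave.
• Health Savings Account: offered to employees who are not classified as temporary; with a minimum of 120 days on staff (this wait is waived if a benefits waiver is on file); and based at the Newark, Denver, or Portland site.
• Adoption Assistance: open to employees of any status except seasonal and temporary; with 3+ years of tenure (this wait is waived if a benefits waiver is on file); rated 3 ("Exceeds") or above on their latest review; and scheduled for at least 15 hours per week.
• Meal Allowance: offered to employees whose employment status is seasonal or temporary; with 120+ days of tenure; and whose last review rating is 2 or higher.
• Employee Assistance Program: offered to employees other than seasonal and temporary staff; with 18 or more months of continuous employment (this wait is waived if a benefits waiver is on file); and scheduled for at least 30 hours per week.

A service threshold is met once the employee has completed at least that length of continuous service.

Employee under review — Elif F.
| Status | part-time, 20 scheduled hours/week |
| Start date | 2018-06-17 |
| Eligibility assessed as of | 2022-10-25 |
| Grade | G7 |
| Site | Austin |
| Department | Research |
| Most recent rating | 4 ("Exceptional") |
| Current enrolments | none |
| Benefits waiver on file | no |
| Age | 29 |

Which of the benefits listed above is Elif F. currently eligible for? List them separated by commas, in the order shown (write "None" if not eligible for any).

Adoption Assistance

Service from 2018-06-17 to 2022-10-25: 1591 days.
Caregiver Leave — service 1591 days ≥ 9 months (≈270 days) ✓; rating 4 ≥ 2 ✓; site Austin ✗ (not Boise, Omaha, or Calgary) → not eligible.
Bereavement Leave — service 1591 days ≥ 2 years (≈730 days) ✓; dept Research ✗ → not eligible.
Identity Protection Plan — status part-time ✗ (requires temporary) → not eligible.
Childcare Subsidy — status part-time ✗ (requires full-time or temporary) → not eligible.
Health Savings Account — status part-time ✓ (not excluded); no waiver, service 1591 days ≥ 120 days ✓; site Austin ✗ (not Newark, Denver, or Portland) → not eligible.
Adoption Assistance — status part-time ✓ (not excluded); no waiver, service 1591 days ≥ 3 years (≈1095 days) ✓; rating 4 ≥ 3 ✓; 20 hrs/wk ≥ 15 ✓ → eligible.
Meal Allowance — status part-time ✗ (requires seasonal or temporary) → not eligible.
Employee Assistance Program — status part-time ✓ (not excluded); no waiver, service 1591 days ≥ 18 months (≈540 days) ✓; 20 hrs/wk < 30 ✗ → not eligible.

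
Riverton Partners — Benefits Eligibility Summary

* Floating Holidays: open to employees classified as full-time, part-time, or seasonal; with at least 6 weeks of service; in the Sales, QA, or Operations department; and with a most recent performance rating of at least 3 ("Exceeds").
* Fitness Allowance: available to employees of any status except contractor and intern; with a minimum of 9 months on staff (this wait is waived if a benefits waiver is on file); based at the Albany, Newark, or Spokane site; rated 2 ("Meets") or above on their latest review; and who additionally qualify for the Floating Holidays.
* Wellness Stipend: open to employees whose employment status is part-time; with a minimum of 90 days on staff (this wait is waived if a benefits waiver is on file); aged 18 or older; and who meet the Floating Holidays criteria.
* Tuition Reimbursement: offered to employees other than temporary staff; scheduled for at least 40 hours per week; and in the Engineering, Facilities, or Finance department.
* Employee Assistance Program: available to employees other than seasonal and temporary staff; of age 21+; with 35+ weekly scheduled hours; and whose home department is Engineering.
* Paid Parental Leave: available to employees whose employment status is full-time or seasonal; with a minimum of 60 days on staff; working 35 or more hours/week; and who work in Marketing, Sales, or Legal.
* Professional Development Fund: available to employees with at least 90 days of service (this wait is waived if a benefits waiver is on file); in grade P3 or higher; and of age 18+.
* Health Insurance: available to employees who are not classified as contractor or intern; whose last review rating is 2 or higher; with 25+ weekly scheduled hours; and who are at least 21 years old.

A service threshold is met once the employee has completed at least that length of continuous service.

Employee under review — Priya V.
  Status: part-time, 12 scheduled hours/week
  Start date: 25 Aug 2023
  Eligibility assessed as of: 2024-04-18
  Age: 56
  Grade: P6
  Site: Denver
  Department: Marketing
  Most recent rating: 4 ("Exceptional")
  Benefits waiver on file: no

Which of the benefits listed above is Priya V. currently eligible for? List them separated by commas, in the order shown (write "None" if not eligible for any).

Professional Development Fund

Service from 25 Aug 2023 to 2024-04-18: 237 days.
Floating Holidays — status part-time ✓; service 237 days ≥ 6 weeks (≈42 days) ✓; dept Marketing ✗ → not eligible.
Fitness Allowance — status part-time ✓ (not excluded); no waiver, service 237 days < 9 months (≈270 days) ✗ → not eligible.
Wellness Stipend — status part-time ✓; no waiver, service 237 days ≥ 90 days ✓; age 56 ≥ 18 ✓; not eligible for Floating Holidays ✗ → not eligible.
Tuition Reimbursement — status part-time ✓ (not excluded); 12 hrs/wk < 40 ✗ → not eligible.
Employee Assistance Program — status part-time ✓ (not excluded); age 56 ≥ 21 ✓; 12 hrs/wk < 35 ✗ → not eligible.
Paid Parental Leave — status part-time ✗ (requires full-time or seasonal) → not eligible.
Professional Development Fund — no waiver, service 237 days ≥ 90 days ✓; grade P6 ≥ P3 ✓; age 56 ≥ 18 ✓ → eligible.
Health Insurance — status part-time ✓ (not excluded); rating 4 ≥ 2 ✓; 12 hrs/wk < 25 ✗ → not eligible.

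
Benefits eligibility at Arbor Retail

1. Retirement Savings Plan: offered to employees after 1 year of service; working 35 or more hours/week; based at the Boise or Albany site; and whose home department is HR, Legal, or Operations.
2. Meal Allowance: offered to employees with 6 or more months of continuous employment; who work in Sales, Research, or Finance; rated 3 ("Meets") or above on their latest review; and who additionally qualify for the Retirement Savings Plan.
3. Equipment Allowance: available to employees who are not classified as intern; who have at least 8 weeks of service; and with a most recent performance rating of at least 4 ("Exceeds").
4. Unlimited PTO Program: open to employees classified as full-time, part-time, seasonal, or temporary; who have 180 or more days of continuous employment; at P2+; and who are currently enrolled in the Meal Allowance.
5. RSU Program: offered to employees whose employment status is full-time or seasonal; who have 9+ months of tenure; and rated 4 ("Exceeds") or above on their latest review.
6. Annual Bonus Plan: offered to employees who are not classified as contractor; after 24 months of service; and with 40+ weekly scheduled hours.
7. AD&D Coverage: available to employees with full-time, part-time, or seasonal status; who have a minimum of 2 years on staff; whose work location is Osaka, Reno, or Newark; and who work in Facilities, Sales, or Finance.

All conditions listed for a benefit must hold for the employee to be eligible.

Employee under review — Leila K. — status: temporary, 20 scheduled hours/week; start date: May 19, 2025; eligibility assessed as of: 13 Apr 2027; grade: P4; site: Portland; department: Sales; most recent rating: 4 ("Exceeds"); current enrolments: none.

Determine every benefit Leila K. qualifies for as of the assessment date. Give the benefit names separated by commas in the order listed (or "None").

Equipment Allowance

Service from May 19, 2025 to 13 Apr 2027: 694 days.
Retirement Savings Plan — service 694 days ≥ 1 year (≈365 days) ✓; 20 hrs/wk < 35 ✗ → not eligible.
Meal Allowance — service 694 days ≥ 6 months (≈180 days) ✓; dept Sales ✓; rating 4 ≥ 3 ✓; not eligible for Retirement Savings Plan ✗ → not eligible.
Equipment Allowance — status temporary ✓ (not excluded); service 694 days ≥ 8 weeks (≈56 days) ✓; rating 4 ≥ 4 ✓ → eligible.
Unlimited PTO Program — status temporary ✓; service 694 days ≥ 180 days ✓; grade P4 ≥ P2 ✓; not enrolled in Meal Allowance ✗ → not eligible.
RSU Program — status temporary ✗ (requires full-time or seasonal) → not eligible.
Annual Bonus Plan — status temporary ✓ (not excluded); service 694 days < 24 months (≈720 days) ✗ → not eligible.
AD&D Coverage — status temporary ✗ (requires full-time, part-time, or seasonal) → not eligible.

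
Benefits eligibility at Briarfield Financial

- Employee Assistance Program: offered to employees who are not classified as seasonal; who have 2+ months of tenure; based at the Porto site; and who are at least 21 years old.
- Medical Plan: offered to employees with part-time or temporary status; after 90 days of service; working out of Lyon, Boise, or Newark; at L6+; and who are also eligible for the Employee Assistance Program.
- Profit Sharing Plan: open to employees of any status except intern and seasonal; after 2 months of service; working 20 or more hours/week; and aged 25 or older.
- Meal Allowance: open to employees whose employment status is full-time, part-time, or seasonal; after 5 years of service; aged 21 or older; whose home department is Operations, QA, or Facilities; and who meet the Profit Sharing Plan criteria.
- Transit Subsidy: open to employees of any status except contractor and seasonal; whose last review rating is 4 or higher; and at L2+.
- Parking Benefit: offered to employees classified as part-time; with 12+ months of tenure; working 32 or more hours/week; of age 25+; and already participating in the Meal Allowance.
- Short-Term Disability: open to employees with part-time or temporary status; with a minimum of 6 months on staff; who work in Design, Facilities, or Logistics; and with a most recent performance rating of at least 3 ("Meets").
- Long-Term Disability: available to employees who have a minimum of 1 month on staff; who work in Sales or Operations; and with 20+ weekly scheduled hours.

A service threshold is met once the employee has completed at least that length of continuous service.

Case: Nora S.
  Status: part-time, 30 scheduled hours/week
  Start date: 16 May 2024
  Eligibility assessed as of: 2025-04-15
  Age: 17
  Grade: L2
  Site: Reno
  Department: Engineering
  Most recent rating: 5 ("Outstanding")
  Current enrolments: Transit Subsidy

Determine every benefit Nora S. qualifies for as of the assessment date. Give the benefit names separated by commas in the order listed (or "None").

Transit Subsidy

Service from 16 May 2024 to 2025-04-15: 334 days.
Employee Assistance Program — status part-time ✓ (not excluded); service 334 days ≥ 2 months (≈60 days) ✓; site Reno ✗ (not Porto) → not eligible.
Medical Plan — status part-time ✓; service 334 days ≥ 90 days ✓; site Reno ✗ (not Lyon, Boise, or Newark) → not eligible.
Profit Sharing Plan — status part-time ✓ (not excluded); service 334 days ≥ 2 months (≈60 days) ✓; 30 hrs/wk ≥ 20 ✓; age 17 < 25 ✗ → not eligible.
Meal Allowance — status part-time ✓; service 334 days < 5 years (≈1825 days) ✗ → not eligible.
Transit Subsidy — status part-time ✓ (not excluded); rating 5 ≥ 4 ✓; grade L2 ≥ L2 ✓ → eligible.
Parking Benefit — status part-time ✓; service 334 days < 12 months (≈360 days) ✗ → not eligible.
Short-Term Disability — status part-time ✓; service 334 days ≥ 6 months (≈180 days) ✓; dept Engineering ✗ → not eligible.
Long-Term Disability — service 334 days ≥ 1 month (≈30 days) ✓; dept Engineering ✗ → not eligible.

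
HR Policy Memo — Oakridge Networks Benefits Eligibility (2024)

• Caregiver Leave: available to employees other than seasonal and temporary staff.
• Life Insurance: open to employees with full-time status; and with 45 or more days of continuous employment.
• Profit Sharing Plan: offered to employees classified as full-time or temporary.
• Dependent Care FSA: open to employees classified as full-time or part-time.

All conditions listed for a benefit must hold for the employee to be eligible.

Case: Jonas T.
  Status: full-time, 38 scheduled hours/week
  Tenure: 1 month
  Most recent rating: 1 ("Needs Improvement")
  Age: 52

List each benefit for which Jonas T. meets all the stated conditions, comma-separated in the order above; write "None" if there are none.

Caregiver Leave — status full-time ✓ (not excluded) → eligible.
Life Insurance — status full-time ✓; service 1 month < 45 days ✗ → not eligible.
Profit Sharing Plan — status full-time ✓ → eligible.
Dependent Care FSA — status full-time ✓ → eligible.

Caregiver Leave, Profit Sharing Plan, Dependent Care FSA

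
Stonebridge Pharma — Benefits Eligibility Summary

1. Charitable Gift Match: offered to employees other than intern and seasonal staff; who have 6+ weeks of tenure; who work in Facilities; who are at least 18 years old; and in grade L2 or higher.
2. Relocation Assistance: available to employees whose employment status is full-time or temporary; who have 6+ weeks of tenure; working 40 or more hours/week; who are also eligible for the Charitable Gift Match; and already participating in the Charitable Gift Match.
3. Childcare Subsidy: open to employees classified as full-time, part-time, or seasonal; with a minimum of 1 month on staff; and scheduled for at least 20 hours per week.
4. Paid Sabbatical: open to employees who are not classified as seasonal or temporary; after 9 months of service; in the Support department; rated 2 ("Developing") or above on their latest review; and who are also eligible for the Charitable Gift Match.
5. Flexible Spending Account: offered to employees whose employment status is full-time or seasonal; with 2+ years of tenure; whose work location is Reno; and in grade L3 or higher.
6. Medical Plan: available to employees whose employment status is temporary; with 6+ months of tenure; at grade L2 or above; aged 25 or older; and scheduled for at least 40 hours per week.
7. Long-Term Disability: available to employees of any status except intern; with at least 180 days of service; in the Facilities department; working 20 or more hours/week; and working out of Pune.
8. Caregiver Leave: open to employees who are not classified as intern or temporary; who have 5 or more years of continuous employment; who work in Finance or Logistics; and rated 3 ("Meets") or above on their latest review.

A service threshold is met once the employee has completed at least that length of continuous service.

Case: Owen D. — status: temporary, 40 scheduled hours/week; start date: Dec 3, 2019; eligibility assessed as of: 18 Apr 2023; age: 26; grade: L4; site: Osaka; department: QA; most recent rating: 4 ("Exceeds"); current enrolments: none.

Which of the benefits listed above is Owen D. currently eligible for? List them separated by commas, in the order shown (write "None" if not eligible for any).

Service from Dec 3, 2019 to 18 Apr 2023: 1232 days.
Charitable Gift Match — status temporary ✓ (not excluded); service 1232 days ≥ 6 weeks (≈42 days) ✓; dept QA ✗ → not eligible.
Relocation Assistance — status temporary ✓; service 1232 days ≥ 6 weeks (≈42 days) ✓; 40 hrs/wk ≥ 40 ✓; not eligible for Charitable Gift Match ✗ → not eligible.
Childcare Subsidy — status temporary ✗ (requires full-time, part-time, or seasonal) → not eligible.
Paid Sabbatical — status temporary ✗ (excluded) → not eligible.
Flexible Spending Account — status temporary ✗ (requires full-time or seasonal) → not eligible.
Medical Plan — status temporary ✓; service 1232 days ≥ 6 months (≈180 days) ✓; grade L4 ≥ L2 ✓; age 26 ≥ 25 ✓; 40 hrs/wk ≥ 40 ✓ → eligible.
Long-Term Disability — status temporary ✓ (not excluded); service 1232 days ≥ 180 days ✓; dept QA ✗ → not eligible.
Caregiver Leave — status temporary ✗ (excluded) → not eligible.

Medical Plan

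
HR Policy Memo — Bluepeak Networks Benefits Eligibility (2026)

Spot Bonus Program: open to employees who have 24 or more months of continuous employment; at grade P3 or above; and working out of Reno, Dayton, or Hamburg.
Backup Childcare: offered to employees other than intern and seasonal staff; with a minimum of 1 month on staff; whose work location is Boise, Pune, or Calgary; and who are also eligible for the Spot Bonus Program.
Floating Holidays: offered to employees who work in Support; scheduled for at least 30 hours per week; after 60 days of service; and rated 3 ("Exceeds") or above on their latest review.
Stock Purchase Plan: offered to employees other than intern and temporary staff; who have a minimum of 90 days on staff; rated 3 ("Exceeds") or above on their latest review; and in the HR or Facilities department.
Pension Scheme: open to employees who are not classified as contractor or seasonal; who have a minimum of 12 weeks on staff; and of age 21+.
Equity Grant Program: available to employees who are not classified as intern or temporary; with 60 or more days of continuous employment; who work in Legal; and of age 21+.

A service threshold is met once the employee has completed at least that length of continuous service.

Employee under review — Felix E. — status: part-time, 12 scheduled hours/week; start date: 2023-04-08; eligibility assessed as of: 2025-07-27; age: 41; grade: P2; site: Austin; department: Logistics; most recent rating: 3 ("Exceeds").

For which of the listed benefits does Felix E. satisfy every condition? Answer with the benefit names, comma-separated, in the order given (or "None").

Service from 2023-04-08 to 2025-07-27: 841 days.
Spot Bonus Program — service 841 days ≥ 24 months (≈720 days) ✓; grade P2 < P3 ✗ → not eligible.
Backup Childcare — status part-time ✓ (not excluded); service 841 days ≥ 1 month (≈30 days) ✓; site Austin ✗ (not Boise, Pune, or Calgary) → not eligible.
Floating Holidays — dept Logistics ✗ → not eligible.
Stock Purchase Plan — status part-time ✓ (not excluded); service 841 days ≥ 90 days ✓; rating 3 ≥ 3 ✓; dept Logistics ✗ → not eligible.
Pension Scheme — status part-time ✓ (not excluded); service 841 days ≥ 12 weeks (≈84 days) ✓; age 41 ≥ 21 ✓ → eligible.
Equity Grant Program — status part-time ✓ (not excluded); service 841 days ≥ 60 days ✓; dept Logistics ✗ → not eligible.

Pension Scheme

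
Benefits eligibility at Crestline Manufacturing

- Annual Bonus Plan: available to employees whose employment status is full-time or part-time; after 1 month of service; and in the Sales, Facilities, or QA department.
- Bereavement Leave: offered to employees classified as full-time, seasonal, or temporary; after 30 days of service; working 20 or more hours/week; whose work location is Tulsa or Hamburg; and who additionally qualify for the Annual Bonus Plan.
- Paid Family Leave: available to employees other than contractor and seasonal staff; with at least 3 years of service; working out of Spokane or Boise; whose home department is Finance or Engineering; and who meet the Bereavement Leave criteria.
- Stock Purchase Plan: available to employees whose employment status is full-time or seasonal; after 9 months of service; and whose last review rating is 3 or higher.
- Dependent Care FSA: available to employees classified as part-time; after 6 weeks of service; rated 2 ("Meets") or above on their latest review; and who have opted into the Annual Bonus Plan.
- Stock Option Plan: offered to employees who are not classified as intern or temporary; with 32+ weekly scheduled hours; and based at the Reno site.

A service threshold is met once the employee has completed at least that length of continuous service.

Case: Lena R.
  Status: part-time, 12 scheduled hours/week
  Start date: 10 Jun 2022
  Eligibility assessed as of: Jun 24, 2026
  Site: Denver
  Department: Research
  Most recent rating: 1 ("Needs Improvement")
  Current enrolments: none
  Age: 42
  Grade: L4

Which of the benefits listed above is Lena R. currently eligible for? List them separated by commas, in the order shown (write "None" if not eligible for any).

None

Service from 10 Jun 2022 to Jun 24, 2026: 1475 days.
Annual Bonus Plan — status part-time ✓; service 1475 days ≥ 1 month (≈30 days) ✓; dept Research ✗ → not eligible.
Bereavement Leave — status part-time ✗ (requires full-time, seasonal, or temporary) → not eligible.
Paid Family Leave — status part-time ✓ (not excluded); service 1475 days ≥ 3 years (≈1095 days) ✓; site Denver ✗ (not Spokane or Boise) → not eligible.
Stock Purchase Plan — status part-time ✗ (requires full-time or seasonal) → not eligible.
Dependent Care FSA — status part-time ✓; service 1475 days ≥ 6 weeks (≈42 days) ✓; rating 1 < 2 ✗ → not eligible.
Stock Option Plan — status part-time ✓ (not excluded); 12 hrs/wk < 32 ✗ → not eligible.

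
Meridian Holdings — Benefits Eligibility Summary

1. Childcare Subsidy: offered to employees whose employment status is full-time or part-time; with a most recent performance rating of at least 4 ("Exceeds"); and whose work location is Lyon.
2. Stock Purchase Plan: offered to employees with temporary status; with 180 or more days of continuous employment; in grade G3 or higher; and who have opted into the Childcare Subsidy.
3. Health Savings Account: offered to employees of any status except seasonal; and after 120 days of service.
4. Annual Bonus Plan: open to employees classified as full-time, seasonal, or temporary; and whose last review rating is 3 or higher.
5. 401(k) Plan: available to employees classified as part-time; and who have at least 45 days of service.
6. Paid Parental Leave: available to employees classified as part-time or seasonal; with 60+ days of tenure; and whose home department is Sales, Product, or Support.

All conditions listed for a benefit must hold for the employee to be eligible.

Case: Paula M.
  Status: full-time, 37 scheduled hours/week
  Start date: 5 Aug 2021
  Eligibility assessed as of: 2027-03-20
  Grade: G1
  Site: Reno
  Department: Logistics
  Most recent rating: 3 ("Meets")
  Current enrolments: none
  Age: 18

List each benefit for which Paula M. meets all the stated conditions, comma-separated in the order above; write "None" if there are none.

Health Savings Account, Annual Bonus Plan

Service from 5 Aug 2021 to 2027-03-20: 2053 days.
Childcare Subsidy — status full-time ✓; rating 3 < 4 ✗ → not eligible.
Stock Purchase Plan — status full-time ✗ (requires temporary) → not eligible.
Health Savings Account — status full-time ✓ (not excluded); service 2053 days ≥ 120 days ✓ → eligible.
Annual Bonus Plan — status full-time ✓; rating 3 ≥ 3 ✓ → eligible.
401(k) Plan — status full-time ✗ (requires part-time) → not eligible.
Paid Parental Leave — status full-time ✗ (requires part-time or seasonal) → not eligible.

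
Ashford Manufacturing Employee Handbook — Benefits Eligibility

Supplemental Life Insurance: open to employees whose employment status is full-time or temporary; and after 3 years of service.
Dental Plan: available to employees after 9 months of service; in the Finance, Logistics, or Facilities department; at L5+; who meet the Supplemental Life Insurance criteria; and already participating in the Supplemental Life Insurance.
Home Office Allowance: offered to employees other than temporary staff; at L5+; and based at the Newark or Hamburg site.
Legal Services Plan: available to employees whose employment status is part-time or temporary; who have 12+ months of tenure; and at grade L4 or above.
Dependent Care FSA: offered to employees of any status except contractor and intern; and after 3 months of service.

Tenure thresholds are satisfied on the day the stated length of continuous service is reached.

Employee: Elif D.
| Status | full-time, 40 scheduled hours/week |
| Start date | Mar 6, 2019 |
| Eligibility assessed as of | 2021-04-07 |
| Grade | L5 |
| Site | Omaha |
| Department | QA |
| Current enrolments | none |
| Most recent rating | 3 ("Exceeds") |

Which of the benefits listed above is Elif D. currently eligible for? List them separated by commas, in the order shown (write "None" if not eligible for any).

Service from Mar 6, 2019 to 2021-04-07: 763 days.
Supplemental Life Insurance — status full-time ✓; service 763 days < 3 years (≈1095 days) ✗ → not eligible.
Dental Plan — service 763 days ≥ 9 months (≈270 days) ✓; dept QA ✗ → not eligible.
Home Office Allowance — status full-time ✓ (not excluded); grade L5 ≥ L5 ✓; site Omaha ✗ (not Newark or Hamburg) → not eligible.
Legal Services Plan — status full-time ✗ (requires part-time or temporary) → not eligible.
Dependent Care FSA — status full-time ✓ (not excluded); service 763 days ≥ 3 months (≈90 days) ✓ → eligible.

Dependent Care FSA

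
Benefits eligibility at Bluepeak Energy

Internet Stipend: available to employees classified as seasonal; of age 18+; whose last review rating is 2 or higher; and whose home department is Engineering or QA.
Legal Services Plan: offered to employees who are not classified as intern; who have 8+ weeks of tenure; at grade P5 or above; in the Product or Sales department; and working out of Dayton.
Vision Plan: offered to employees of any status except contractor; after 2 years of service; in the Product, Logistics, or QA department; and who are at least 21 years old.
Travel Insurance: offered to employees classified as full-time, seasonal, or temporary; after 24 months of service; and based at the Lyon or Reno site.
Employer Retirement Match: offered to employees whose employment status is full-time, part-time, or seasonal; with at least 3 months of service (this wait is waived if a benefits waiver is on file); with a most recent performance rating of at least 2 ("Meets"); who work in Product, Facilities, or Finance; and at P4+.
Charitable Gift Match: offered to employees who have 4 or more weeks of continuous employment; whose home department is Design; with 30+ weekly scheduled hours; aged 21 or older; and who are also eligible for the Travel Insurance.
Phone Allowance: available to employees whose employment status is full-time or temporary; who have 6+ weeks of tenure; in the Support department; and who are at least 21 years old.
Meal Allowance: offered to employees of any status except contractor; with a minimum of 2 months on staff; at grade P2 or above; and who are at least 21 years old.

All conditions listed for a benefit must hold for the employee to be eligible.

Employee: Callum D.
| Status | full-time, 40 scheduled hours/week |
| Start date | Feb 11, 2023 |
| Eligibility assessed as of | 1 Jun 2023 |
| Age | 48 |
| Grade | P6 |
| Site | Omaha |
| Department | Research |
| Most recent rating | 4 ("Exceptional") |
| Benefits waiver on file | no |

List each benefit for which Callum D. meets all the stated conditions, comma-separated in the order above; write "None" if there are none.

Service from Feb 11, 2023 to 1 Jun 2023: 110 days.
Internet Stipend — status full-time ✗ (requires seasonal) → not eligible.
Legal Services Plan — status full-time ✓ (not excluded); service 110 days ≥ 8 weeks (≈56 days) ✓; grade P6 ≥ P5 ✓; dept Research ✗ → not eligible.
Vision Plan — status full-time ✓ (not excluded); service 110 days < 2 years (≈730 days) ✗ → not eligible.
Travel Insurance — status full-time ✓; service 110 days < 24 months (≈720 days) ✗ → not eligible.
Employer Retirement Match — status full-time ✓; no waiver, service 110 days ≥ 3 months (≈90 days) ✓; rating 4 ≥ 2 ✓; dept Research ✗ → not eligible.
Charitable Gift Match — service 110 days ≥ 4 weeks (≈28 days) ✓; dept Research ✗ → not eligible.
Phone Allowance — status full-time ✓; service 110 days ≥ 6 weeks (≈42 days) ✓; dept Research ✗ → not eligible.
Meal Allowance — status full-time ✓ (not excluded); service 110 days ≥ 2 months (≈60 days) ✓; grade P6 ≥ P2 ✓; age 48 ≥ 21 ✓ → eligible.

Meal Allowance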